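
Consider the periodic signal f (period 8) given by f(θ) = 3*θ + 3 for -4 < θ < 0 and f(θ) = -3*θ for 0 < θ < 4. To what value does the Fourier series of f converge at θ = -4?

-21/2

At θ = -4 the one-sided limits are f(-4^-) = -12 and f(-4^+) = -9.
By Dirichlet's theorem the series converges to their average, [(-12) + (-9)]/2 = -21/2.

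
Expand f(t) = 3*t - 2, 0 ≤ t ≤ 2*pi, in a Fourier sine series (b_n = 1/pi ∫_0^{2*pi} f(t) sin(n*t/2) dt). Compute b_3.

4 - 8/(3*pi)

b_3 = 1/pi ∫_0^{2*pi} (3*t - 2) sin(3*t/2) dt.
Integrating by parts (boundary term plus one more integral), an antiderivative of (3*t - 2) sin(3*t/2) is -2*t*cos(3*t/2) + 4*sin(3*t/2)/3 + 4*cos(3*t/2)/3; evaluating from 0 to 2*pi: ∫_{0}^{2*pi} (3*t - 2) sin(3*t/2) dt = (-4/3 + 4*pi) - (4/3) = -8/3 + 4*pi.
Hence b_3 = (1/pi)·(-8/3 + 4*pi) = 4 - 8/(3*pi).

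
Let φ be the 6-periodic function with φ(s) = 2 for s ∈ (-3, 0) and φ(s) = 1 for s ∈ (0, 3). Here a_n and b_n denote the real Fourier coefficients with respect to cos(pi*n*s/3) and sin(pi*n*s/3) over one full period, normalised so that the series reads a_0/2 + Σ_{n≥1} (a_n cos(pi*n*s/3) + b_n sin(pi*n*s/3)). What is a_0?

a_0 = 1/3 ∫_{-3}^{3} φ(s) ds = 1/3 · (9) = 3.

3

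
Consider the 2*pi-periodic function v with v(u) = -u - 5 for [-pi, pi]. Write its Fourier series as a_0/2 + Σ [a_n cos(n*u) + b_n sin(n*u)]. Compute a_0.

a_0 = 1/pi ∫_{-pi}^{pi} v(u) du = 1/pi · (-10*pi) = -10.

-10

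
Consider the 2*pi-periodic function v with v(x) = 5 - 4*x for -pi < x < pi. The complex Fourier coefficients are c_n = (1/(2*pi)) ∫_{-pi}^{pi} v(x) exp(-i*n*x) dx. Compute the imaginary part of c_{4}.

-1

Since v is real-valued, Im(c_{4}) = -(1/(2*pi)) ∫_{-pi}^{pi} v(x) sin(4*x) dx = -b_{4}/2.
Integrating by parts (boundary term plus one more integral), an antiderivative of (5 - 4*x) sin(4*x) is x*cos(4*x) - sin(4*x)/4 - 5*cos(4*x)/4; evaluating from -pi to pi: ∫_{-pi}^{pi} (5 - 4*x) sin(4*x) dx = (-5/4 + pi) - (-pi - 5/4) = 2*pi.
Hence Im(c_{4}) = (-1/(2*pi))·(2*pi) = -1.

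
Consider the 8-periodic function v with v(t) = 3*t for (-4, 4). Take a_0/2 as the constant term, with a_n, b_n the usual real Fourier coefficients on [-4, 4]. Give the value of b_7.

24/(7*pi)

b_7 = 1/4 ∫_{-4}^{4} v(t) sin(7*pi*t/4) dt.
v is odd and sin(7*pi*t/4) is odd, so the integrand is even and b_7 = 1/2 ∫_0^{4} v(t) sin(7*pi*t/4) dt.
Integrating by parts (boundary term plus one more integral), an antiderivative of (3*t) sin(7*pi*t/4) is -12*t*cos(7*pi*t/4)/(7*pi) + 48*sin(7*pi*t/4)/(49*pi**2); evaluating from 0 to 4: ∫_{0}^{4} (3*t) sin(7*pi*t/4) dt = (48/(7*pi)) - (0) = 48/(7*pi).
Hence b_7 = (1/2)·(48/(7*pi)) = 24/(7*pi).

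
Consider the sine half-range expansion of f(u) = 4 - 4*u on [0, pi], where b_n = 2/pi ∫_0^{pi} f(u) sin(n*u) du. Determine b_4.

b_4 = 2/pi ∫_0^{pi} (4 - 4*u) sin(4*u) du.
Integrating by parts (boundary term plus one more integral), an antiderivative of (4 - 4*u) sin(4*u) is u*cos(4*u) - sin(4*u)/4 - cos(4*u); evaluating from 0 to pi: ∫_{0}^{pi} (4 - 4*u) sin(4*u) du = (-1 + pi) - (-1) = pi.
Hence b_4 = (2/pi)·(pi) = 2.

2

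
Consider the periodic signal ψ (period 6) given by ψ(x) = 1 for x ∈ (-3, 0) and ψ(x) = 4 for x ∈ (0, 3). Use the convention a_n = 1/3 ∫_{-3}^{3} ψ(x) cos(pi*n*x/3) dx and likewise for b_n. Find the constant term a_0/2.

a_0 = 1/3 ∫_{-3}^{3} ψ(x) dx = 1/3 · (15) = 5.
So the constant term a_0/2 = 5/2.

5/2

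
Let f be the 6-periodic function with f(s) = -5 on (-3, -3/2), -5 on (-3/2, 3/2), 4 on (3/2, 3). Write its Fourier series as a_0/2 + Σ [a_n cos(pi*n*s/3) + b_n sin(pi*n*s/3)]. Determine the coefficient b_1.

b_1 = 1/3 ∫_{-3}^{3} f(s) sin(pi*s/3) ds.
Split the integral at the breakpoints.
Directly, an antiderivative of (-5) sin(pi*s/3) is 15*cos(pi*s/3)/pi; evaluating from -3 to -3/2: ∫_{-3}^{-3/2} (-5) sin(pi*s/3) ds = (0) - (-15/pi) = 15/pi.
Directly, an antiderivative of (-5) sin(pi*s/3) is 15*cos(pi*s/3)/pi; evaluating from -3/2 to 3/2: ∫_{-3/2}^{3/2} (-5) sin(pi*s/3) ds = (0) - (0) = 0.
Directly, an antiderivative of (4) sin(pi*s/3) is -12*cos(pi*s/3)/pi; evaluating from 3/2 to 3: ∫_{3/2}^{3} (4) sin(pi*s/3) ds = (12/pi) - (0) = 12/pi.
Summing the pieces and multiplying by (1/3) gives b_1 = 9/pi.

9/pi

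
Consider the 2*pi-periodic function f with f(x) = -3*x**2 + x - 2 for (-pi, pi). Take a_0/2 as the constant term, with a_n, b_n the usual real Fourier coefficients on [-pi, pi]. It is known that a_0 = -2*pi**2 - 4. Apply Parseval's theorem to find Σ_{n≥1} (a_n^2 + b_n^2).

2*pi**2*(5 + 12*pi**2)/15

Parseval: a_0^2/2 + Σ_{n≥1} (a_n^2+b_n^2) = 1/pi ∫_{-pi}^{pi} f(x)^2 dx = 8 + 26*pi**2/3 + 18*pi**4/5.
Subtract a_0^2/2 = 2*(2 + pi**2)**2: Σ (a_n^2+b_n^2) = 2*pi**2*(5 + 12*pi**2)/15.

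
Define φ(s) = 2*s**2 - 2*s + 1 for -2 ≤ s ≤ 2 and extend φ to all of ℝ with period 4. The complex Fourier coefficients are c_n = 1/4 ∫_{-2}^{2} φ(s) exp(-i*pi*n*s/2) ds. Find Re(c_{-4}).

pi**(-2)

Since φ is real-valued, Re(c_{-4}) = 1/4 ∫_{-2}^{2} φ(s) cos(-2*pi*s) ds = a_{4}/2.
Integrating by parts twice (tabular method), an antiderivative of (2*s**2 - 2*s + 1) cos(-2*pi*s) is s**2*sin(2*pi*s)/pi - s*sin(2*pi*s)/pi + s*cos(2*pi*s)/pi**2 - sin(2*pi*s)/(2*pi**3) + sin(2*pi*s)/(2*pi) - cos(2*pi*s)/(2*pi**2); evaluating from -2 to 2: ∫_{-2}^{2} (2*s**2 - 2*s + 1) cos(-2*pi*s) ds = (3/(2*pi**2)) - (-5/(2*pi**2)) = 4/pi**2.
Hence Re(c_{-4}) = (1/4)·(4/pi**2) = pi**(-2).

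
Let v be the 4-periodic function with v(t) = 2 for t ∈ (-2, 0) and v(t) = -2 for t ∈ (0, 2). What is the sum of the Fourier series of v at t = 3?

t = 3 differs from t = -1 by 1 full period(s), and the series is 4-periodic.
v is continuous at t = -1 with value 2, so the series converges to 2 there.

2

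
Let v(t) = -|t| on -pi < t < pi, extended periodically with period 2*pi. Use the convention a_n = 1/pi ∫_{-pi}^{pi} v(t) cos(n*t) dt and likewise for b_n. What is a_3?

a_3 = 1/pi ∫_{-pi}^{pi} v(t) cos(3*t) dt.
v is even and cos(3*t) is even, so the integrand is even and a_3 = 2/pi ∫_0^{pi} v(t) cos(3*t) dt.
Integrating by parts (boundary term plus one more integral), an antiderivative of (-t) cos(3*t) is -t*sin(3*t)/3 - cos(3*t)/9; evaluating from 0 to pi: ∫_{0}^{pi} (-t) cos(3*t) dt = (1/9) - (-1/9) = 2/9.
Hence a_3 = (2/pi)·(2/9) = 4/(9*pi).

4/(9*pi)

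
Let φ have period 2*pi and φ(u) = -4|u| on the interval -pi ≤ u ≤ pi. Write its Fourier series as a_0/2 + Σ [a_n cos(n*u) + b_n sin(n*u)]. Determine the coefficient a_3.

16/(9*pi)

a_3 = 1/pi ∫_{-pi}^{pi} φ(u) cos(3*u) du.
φ is even and cos(3*u) is even, so the integrand is even and a_3 = 2/pi ∫_0^{pi} φ(u) cos(3*u) du.
Integrating by parts (boundary term plus one more integral), an antiderivative of (-4*u) cos(3*u) is -4*u*sin(3*u)/3 - 4*cos(3*u)/9; evaluating from 0 to pi: ∫_{0}^{pi} (-4*u) cos(3*u) du = (4/9) - (-4/9) = 8/9.
Hence a_3 = (2/pi)·(8/9) = 16/(9*pi).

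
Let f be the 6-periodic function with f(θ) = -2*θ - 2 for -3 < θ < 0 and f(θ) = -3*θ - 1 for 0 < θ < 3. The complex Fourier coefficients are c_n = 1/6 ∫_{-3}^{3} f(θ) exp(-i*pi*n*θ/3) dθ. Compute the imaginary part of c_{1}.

Since f is real-valued, Im(c_{1}) = -1/6 ∫_{-3}^{3} f(θ) sin(pi*θ/3) dθ = -b_{1}/2.
Split the integral at the breakpoints.
Integrating by parts (boundary term plus one more integral), an antiderivative of (-2*θ - 2) sin(pi*θ/3) is 6*θ*cos(pi*θ/3)/pi - 18*sin(pi*θ/3)/pi**2 + 6*cos(pi*θ/3)/pi; evaluating from -3 to 0: ∫_{-3}^{0} (-2*θ - 2) sin(pi*θ/3) dθ = (6/pi) - (12/pi) = -6/pi.
Integrating by parts (boundary term plus one more integral), an antiderivative of (-3*θ - 1) sin(pi*θ/3) is 9*θ*cos(pi*θ/3)/pi - 27*sin(pi*θ/3)/pi**2 + 3*cos(pi*θ/3)/pi; evaluating from 0 to 3: ∫_{0}^{3} (-3*θ - 1) sin(pi*θ/3) dθ = (-30/pi) - (3/pi) = -33/pi.
So ∫_{-3}^{3} f(θ) sin(pi*θ/3) dθ = -39/pi.
Hence Im(c_{1}) = (-1/6)·(-39/pi) = 13/(2*pi).

13/(2*pi)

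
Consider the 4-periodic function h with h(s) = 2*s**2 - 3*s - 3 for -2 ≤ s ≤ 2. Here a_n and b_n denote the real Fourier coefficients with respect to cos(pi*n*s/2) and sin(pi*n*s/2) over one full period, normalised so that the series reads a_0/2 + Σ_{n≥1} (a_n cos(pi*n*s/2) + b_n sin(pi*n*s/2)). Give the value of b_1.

b_1 = 1/2 ∫_{-2}^{2} h(s) sin(pi*s/2) ds.
Integrating by parts twice (tabular method), an antiderivative of (2*s**2 - 3*s - 3) sin(pi*s/2) is -4*s**2*cos(pi*s/2)/pi + 16*s*sin(pi*s/2)/pi**2 + 6*s*cos(pi*s/2)/pi - 12*sin(pi*s/2)/pi**2 + 32*cos(pi*s/2)/pi**3 + 6*cos(pi*s/2)/pi; evaluating from -2 to 2: ∫_{-2}^{2} (2*s**2 - 3*s - 3) sin(pi*s/2) ds = (-32/pi**3 - 2/pi) - (-32/pi**3 + 22/pi) = -24/pi.
Hence b_1 = (1/2)·(-24/pi) = -12/pi.

-12/pi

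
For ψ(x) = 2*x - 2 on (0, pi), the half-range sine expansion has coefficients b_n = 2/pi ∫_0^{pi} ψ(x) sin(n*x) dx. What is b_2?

-2

b_2 = 2/pi ∫_0^{pi} (2*x - 2) sin(2*x) dx.
Integrating by parts (boundary term plus one more integral), an antiderivative of (2*x - 2) sin(2*x) is -x*cos(2*x) + sin(2*x)/2 + cos(2*x); evaluating from 0 to pi: ∫_{0}^{pi} (2*x - 2) sin(2*x) dx = (1 - pi) - (1) = -pi.
Hence b_2 = (2/pi)·(-pi) = -2.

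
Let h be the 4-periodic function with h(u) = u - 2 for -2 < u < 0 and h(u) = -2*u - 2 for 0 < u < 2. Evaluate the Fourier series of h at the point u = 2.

At u = 2 the one-sided limits are h(2^-) = -6 and h(2^+) = -4.
By Dirichlet's theorem the series converges to their average, [(-6) + (-4)]/2 = -5.

-5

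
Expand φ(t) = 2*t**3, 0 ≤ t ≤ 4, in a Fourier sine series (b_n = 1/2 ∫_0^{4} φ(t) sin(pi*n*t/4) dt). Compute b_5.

b_5 = 1/2 ∫_0^{4} (2*t**3) sin(5*pi*t/4) dt.
Integrating by parts three times (tabular method), an antiderivative of (2*t**3) sin(5*pi*t/4) is -8*t**3*cos(5*pi*t/4)/(5*pi) + 96*t**2*sin(5*pi*t/4)/(25*pi**2) + 768*t*cos(5*pi*t/4)/(125*pi**3) - 3072*sin(5*pi*t/4)/(625*pi**4); evaluating from 0 to 4: ∫_{0}^{4} (2*t**3) sin(5*pi*t/4) dt = (512*(-6 + 25*pi**2)/(125*pi**3)) - (0) = 512*(-6 + 25*pi**2)/(125*pi**3).
Hence b_5 = (1/2)·(512*(-6 + 25*pi**2)/(125*pi**3)) = 256*(-6 + 25*pi**2)/(125*pi**3).

256*(-6 + 25*pi**2)/(125*pi**3)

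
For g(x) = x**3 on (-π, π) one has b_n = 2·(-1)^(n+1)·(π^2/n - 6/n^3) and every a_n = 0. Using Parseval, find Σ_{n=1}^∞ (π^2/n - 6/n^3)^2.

Parseval: Σ b_n^2 = (1/π) ∫_{-π}^{π} g(x)^2 dx = 2*pi**6/7.
b_n^2 = 4·(π^2/n - 6/n^3)^2, so the sum equals (2*pi**6/7)/4 = pi**6/14.

pi**6/14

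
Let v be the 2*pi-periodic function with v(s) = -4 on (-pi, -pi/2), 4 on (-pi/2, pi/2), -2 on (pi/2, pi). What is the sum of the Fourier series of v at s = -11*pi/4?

-4

s = -11*pi/4 differs from s = -3*pi/4 by -1 full period(s), and the series is 2*pi-periodic.
v is continuous at s = -3*pi/4 with value -4, so the series converges to -4 there.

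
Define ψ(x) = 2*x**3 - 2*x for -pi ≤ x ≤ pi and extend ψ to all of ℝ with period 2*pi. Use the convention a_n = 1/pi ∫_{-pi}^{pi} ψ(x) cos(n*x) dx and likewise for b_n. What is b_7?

b_7 = 1/pi ∫_{-pi}^{pi} ψ(x) sin(7*x) dx.
ψ is odd and sin(7*x) is odd, so the integrand is even and b_7 = 2/pi ∫_0^{pi} ψ(x) sin(7*x) dx.
Integrating by parts three times (tabular method), an antiderivative of (2*x**3 - 2*x) sin(7*x) is -2*x**3*cos(7*x)/7 + 6*x**2*sin(7*x)/49 + 110*x*cos(7*x)/343 - 110*sin(7*x)/2401; evaluating from 0 to pi: ∫_{0}^{pi} (2*x**3 - 2*x) sin(7*x) dx = (2*pi*(-55 + 49*pi**2)/343) - (0) = 2*pi*(-55 + 49*pi**2)/343.
Hence b_7 = (2/pi)·(2*pi*(-55 + 49*pi**2)/343) = -220/343 + 4*pi**2/7.

-220/343 + 4*pi**2/7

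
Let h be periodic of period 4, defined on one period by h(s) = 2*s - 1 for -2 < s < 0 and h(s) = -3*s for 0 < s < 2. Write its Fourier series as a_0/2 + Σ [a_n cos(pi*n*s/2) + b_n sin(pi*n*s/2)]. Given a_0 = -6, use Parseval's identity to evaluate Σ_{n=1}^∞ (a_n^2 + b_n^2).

13/3

Parseval: a_0^2/2 + Σ_{n≥1} (a_n^2+b_n^2) = 1/2 ∫_{-2}^{2} h(s)^2 ds = 67/3.
Subtract a_0^2/2 = 18: Σ (a_n^2+b_n^2) = 13/3.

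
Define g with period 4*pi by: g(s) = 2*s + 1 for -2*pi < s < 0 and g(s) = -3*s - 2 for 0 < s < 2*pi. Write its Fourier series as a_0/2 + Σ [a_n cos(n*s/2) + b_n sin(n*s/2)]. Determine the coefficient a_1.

a_1 = (1/(2*pi)) ∫_{-2*pi}^{2*pi} g(s) cos(s/2) ds.
Split the integral at the breakpoints.
Integrating by parts (boundary term plus one more integral), an antiderivative of (2*s + 1) cos(s/2) is 4*s*sin(s/2) + 2*sin(s/2) + 8*cos(s/2); evaluating from -2*pi to 0: ∫_{-2*pi}^{0} (2*s + 1) cos(s/2) ds = (8) - (-8) = 16.
Integrating by parts (boundary term plus one more integral), an antiderivative of (-3*s - 2) cos(s/2) is -6*s*sin(s/2) - 4*sin(s/2) - 12*cos(s/2); evaluating from 0 to 2*pi: ∫_{0}^{2*pi} (-3*s - 2) cos(s/2) ds = (12) - (-12) = 24.
Summing the pieces and multiplying by (1/(2*pi)) gives a_1 = 20/pi.

20/pi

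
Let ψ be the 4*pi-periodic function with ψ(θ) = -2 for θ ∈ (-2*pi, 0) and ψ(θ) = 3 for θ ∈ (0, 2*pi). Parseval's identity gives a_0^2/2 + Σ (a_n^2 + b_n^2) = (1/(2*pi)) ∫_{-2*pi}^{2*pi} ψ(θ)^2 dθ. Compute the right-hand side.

(1/(2*pi)) ∫_{-2*pi}^{2*pi} ψ(θ)^2 dθ = (1/(2*pi)) · (26*pi) = 13.

13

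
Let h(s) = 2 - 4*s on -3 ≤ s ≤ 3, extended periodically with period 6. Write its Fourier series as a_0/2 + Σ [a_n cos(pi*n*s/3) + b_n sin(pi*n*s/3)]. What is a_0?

a_0 = 1/3 ∫_{-3}^{3} h(s) ds = 1/3 · (12) = 4.

4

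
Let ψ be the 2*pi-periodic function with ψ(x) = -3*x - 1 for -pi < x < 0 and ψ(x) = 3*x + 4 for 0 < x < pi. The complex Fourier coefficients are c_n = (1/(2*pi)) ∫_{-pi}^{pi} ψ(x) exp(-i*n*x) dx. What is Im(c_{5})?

-1/pi

Since ψ is real-valued, Im(c_{5}) = -(1/(2*pi)) ∫_{-pi}^{pi} ψ(x) sin(5*x) dx = -b_{5}/2.
Split the integral at the breakpoints.
Integrating by parts (boundary term plus one more integral), an antiderivative of (-3*x - 1) sin(5*x) is 3*x*cos(5*x)/5 - 3*sin(5*x)/25 + cos(5*x)/5; evaluating from -pi to 0: ∫_{-pi}^{0} (-3*x - 1) sin(5*x) dx = (1/5) - (-1/5 + 3*pi/5) = 2/5 - 3*pi/5.
Integrating by parts (boundary term plus one more integral), an antiderivative of (3*x + 4) sin(5*x) is -3*x*cos(5*x)/5 + 3*sin(5*x)/25 - 4*cos(5*x)/5; evaluating from 0 to pi: ∫_{0}^{pi} (3*x + 4) sin(5*x) dx = (4/5 + 3*pi/5) - (-4/5) = 8/5 + 3*pi/5.
So ∫_{-pi}^{pi} ψ(x) sin(5*x) dx = 2.
Hence Im(c_{5}) = (-1/(2*pi))·(2) = -1/pi.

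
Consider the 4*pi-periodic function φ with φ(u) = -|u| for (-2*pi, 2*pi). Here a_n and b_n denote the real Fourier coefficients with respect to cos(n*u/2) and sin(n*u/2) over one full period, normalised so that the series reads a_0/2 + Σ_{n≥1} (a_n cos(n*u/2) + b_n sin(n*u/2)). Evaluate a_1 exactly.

a_1 = (1/(2*pi)) ∫_{-2*pi}^{2*pi} φ(u) cos(u/2) du.
φ is even and cos(u/2) is even, so the integrand is even and a_1 = 1/pi ∫_0^{2*pi} φ(u) cos(u/2) du.
Integrating by parts (boundary term plus one more integral), an antiderivative of (-u) cos(u/2) is -2*u*sin(u/2) - 4*cos(u/2); evaluating from 0 to 2*pi: ∫_{0}^{2*pi} (-u) cos(u/2) du = (4) - (-4) = 8.
Hence a_1 = (1/pi)·(8) = 8/pi.

8/pi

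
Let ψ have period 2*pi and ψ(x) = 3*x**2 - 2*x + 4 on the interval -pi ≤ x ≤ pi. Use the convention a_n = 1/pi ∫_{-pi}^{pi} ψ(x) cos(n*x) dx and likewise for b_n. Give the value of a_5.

-12/25

a_5 = 1/pi ∫_{-pi}^{pi} ψ(x) cos(5*x) dx.
Integrating by parts twice (tabular method), an antiderivative of (3*x**2 - 2*x + 4) cos(5*x) is 3*x**2*sin(5*x)/5 - 2*x*sin(5*x)/5 + 6*x*cos(5*x)/25 + 94*sin(5*x)/125 - 2*cos(5*x)/25; evaluating from -pi to pi: ∫_{-pi}^{pi} (3*x**2 - 2*x + 4) cos(5*x) dx = (2/25 - 6*pi/25) - (2/25 + 6*pi/25) = -12*pi/25.
Hence a_5 = (1/pi)·(-12*pi/25) = -12/25.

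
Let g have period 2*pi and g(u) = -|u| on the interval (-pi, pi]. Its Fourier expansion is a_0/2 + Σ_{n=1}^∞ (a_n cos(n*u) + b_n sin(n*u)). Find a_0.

-pi

a_0 = 1/pi ∫_{-pi}^{pi} g(u) du = 1/pi · (-pi**2) = -pi.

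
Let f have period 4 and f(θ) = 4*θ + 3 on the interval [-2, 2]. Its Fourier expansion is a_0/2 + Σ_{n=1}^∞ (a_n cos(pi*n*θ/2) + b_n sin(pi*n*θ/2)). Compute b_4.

b_4 = 1/2 ∫_{-2}^{2} f(θ) sin(2*pi*θ) dθ.
Integrating by parts (boundary term plus one more integral), an antiderivative of (4*θ + 3) sin(2*pi*θ) is -2*θ*cos(2*pi*θ)/pi + sin(2*pi*θ)/pi**2 - 3*cos(2*pi*θ)/(2*pi); evaluating from -2 to 2: ∫_{-2}^{2} (4*θ + 3) sin(2*pi*θ) dθ = (-11/(2*pi)) - (5/(2*pi)) = -8/pi.
Hence b_4 = (1/2)·(-8/pi) = -4/pi.

-4/pi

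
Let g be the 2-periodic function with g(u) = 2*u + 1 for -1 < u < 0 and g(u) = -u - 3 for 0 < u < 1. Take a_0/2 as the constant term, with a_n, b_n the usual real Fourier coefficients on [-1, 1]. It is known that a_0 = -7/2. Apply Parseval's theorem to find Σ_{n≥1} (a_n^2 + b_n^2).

157/24

Parseval: a_0^2/2 + Σ_{n≥1} (a_n^2+b_n^2) = ∫_{-1}^{1} g(u)^2 du = 38/3.
Subtract a_0^2/2 = 49/8: Σ (a_n^2+b_n^2) = 157/24.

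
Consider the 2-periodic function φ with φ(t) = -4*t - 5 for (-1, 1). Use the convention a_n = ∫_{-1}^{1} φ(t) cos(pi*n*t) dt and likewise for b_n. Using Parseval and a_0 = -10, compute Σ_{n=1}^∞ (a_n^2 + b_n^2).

Parseval: a_0^2/2 + Σ_{n≥1} (a_n^2+b_n^2) = ∫_{-1}^{1} φ(t)^2 dt = 182/3.
Subtract a_0^2/2 = 50: Σ (a_n^2+b_n^2) = 32/3.

32/3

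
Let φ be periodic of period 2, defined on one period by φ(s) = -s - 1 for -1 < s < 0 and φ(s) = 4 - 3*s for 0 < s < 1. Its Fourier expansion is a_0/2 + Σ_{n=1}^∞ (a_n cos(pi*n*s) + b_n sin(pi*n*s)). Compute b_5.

6/(5*pi)

b_5 = ∫_{-1}^{1} φ(s) sin(5*pi*s) ds.
Split the integral at the breakpoints.
Integrating by parts (boundary term plus one more integral), an antiderivative of (-s - 1) sin(5*pi*s) is s*cos(5*pi*s)/(5*pi) - sin(5*pi*s)/(25*pi**2) + cos(5*pi*s)/(5*pi); evaluating from -1 to 0: ∫_{-1}^{0} (-s - 1) sin(5*pi*s) ds = (1/(5*pi)) - (0) = 1/(5*pi).
Integrating by parts (boundary term plus one more integral), an antiderivative of (4 - 3*s) sin(5*pi*s) is 3*s*cos(5*pi*s)/(5*pi) - 3*sin(5*pi*s)/(25*pi**2) - 4*cos(5*pi*s)/(5*pi); evaluating from 0 to 1: ∫_{0}^{1} (4 - 3*s) sin(5*pi*s) ds = (1/(5*pi)) - (-4/(5*pi)) = 1/pi.
Summing the pieces gives b_5 = 6/(5*pi).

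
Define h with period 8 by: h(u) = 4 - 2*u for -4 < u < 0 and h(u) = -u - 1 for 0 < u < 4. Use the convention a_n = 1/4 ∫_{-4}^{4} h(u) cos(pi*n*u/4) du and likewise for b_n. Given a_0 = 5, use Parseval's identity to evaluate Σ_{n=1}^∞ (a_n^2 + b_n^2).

Parseval: a_0^2/2 + Σ_{n≥1} (a_n^2+b_n^2) = 1/4 ∫_{-4}^{4} h(u)^2 du = 239/3.
Subtract a_0^2/2 = 25/2: Σ (a_n^2+b_n^2) = 403/6.

403/6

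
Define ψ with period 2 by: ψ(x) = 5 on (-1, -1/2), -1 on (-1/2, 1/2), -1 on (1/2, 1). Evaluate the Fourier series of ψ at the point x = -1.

At x = -1 the one-sided limits are ψ(-1^-) = -1 and ψ(-1^+) = 5.
By Dirichlet's theorem the series converges to their average, [(-1) + (5)]/2 = 2.

2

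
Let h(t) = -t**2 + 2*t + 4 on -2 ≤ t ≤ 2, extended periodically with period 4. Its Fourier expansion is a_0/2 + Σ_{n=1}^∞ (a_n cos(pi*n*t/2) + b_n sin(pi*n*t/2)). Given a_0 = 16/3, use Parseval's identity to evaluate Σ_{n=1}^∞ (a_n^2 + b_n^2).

Parseval: a_0^2/2 + Σ_{n≥1} (a_n^2+b_n^2) = 1/2 ∫_{-2}^{2} h(t)^2 dt = 416/15.
Subtract a_0^2/2 = 128/9: Σ (a_n^2+b_n^2) = 608/45.

608/45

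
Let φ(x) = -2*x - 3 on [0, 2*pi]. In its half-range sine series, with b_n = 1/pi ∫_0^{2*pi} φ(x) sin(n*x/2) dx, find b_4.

b_4 = 1/pi ∫_0^{2*pi} (-2*x - 3) sin(2*x) dx.
Integrating by parts (boundary term plus one more integral), an antiderivative of (-2*x - 3) sin(2*x) is x*cos(2*x) - sin(2*x)/2 + 3*cos(2*x)/2; evaluating from 0 to 2*pi: ∫_{0}^{2*pi} (-2*x - 3) sin(2*x) dx = (3/2 + 2*pi) - (3/2) = 2*pi.
Hence b_4 = (1/pi)·(2*pi) = 2.

2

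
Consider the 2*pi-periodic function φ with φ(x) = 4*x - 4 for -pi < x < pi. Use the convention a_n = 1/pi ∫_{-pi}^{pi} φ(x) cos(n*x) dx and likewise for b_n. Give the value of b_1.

b_1 = 1/pi ∫_{-pi}^{pi} φ(x) sin(x) dx.
Integrating by parts (boundary term plus one more integral), an antiderivative of (4*x - 4) sin(x) is -4*x*cos(x) + 4*sin(x) + 4*cos(x); evaluating from -pi to pi: ∫_{-pi}^{pi} (4*x - 4) sin(x) dx = (-4 + 4*pi) - (-4*pi - 4) = 8*pi.
Hence b_1 = (1/pi)·(8*pi) = 8.

8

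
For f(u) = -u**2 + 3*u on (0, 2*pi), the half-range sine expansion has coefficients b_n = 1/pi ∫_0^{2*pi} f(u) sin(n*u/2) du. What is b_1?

b_1 = 1/pi ∫_0^{2*pi} (-u**2 + 3*u) sin(u/2) du.
Integrating by parts twice (tabular method), an antiderivative of (-u**2 + 3*u) sin(u/2) is 2*u**2*cos(u/2) - 8*u*sin(u/2) - 6*u*cos(u/2) + 12*sin(u/2) - 16*cos(u/2); evaluating from 0 to 2*pi: ∫_{0}^{2*pi} (-u**2 + 3*u) sin(u/2) du = (-8*pi**2 + 16 + 12*pi) - (-16) = -8*pi**2 + 32 + 12*pi.
Hence b_1 = (1/pi)·(-8*pi**2 + 32 + 12*pi) = -8*pi + 32/pi + 12.

-8*pi + 32/pi + 12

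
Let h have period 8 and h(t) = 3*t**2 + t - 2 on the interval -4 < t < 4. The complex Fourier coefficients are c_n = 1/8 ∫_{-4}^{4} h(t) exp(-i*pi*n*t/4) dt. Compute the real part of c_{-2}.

Since h is real-valued, Re(c_{-2}) = 1/8 ∫_{-4}^{4} h(t) cos(-pi*t/2) dt = a_{2}/2.
Integrating by parts twice (tabular method), an antiderivative of (3*t**2 + t - 2) cos(-pi*t/2) is 6*t**2*sin(pi*t/2)/pi + 2*t*sin(pi*t/2)/pi + 24*t*cos(pi*t/2)/pi**2 - 48*sin(pi*t/2)/pi**3 - 4*sin(pi*t/2)/pi + 4*cos(pi*t/2)/pi**2; evaluating from -4 to 4: ∫_{-4}^{4} (3*t**2 + t - 2) cos(-pi*t/2) dt = (100/pi**2) - (-92/pi**2) = 192/pi**2.
Hence Re(c_{-2}) = (1/8)·(192/pi**2) = 24/pi**2.

24/pi**2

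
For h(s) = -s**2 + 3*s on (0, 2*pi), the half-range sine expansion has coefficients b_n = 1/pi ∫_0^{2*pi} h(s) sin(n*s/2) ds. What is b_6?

-2 + 4*pi/3

b_6 = 1/pi ∫_0^{2*pi} (-s**2 + 3*s) sin(3*s) ds.
Integrating by parts twice (tabular method), an antiderivative of (-s**2 + 3*s) sin(3*s) is s**2*cos(3*s)/3 - 2*s*sin(3*s)/9 - s*cos(3*s) + sin(3*s)/3 - 2*cos(3*s)/27; evaluating from 0 to 2*pi: ∫_{0}^{2*pi} (-s**2 + 3*s) sin(3*s) ds = (-2*pi - 2/27 + 4*pi**2/3) - (-2/27) = 2*pi*(-3 + 2*pi)/3.
Hence b_6 = (1/pi)·(2*pi*(-3 + 2*pi)/3) = -2 + 4*pi/3.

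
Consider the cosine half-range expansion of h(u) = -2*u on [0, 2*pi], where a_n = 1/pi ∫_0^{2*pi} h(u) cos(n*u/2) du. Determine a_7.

a_7 = 1/pi ∫_0^{2*pi} (-2*u) cos(7*u/2) du.
Integrating by parts (boundary term plus one more integral), an antiderivative of (-2*u) cos(7*u/2) is -4*u*sin(7*u/2)/7 - 8*cos(7*u/2)/49; evaluating from 0 to 2*pi: ∫_{0}^{2*pi} (-2*u) cos(7*u/2) du = (8/49) - (-8/49) = 16/49.
Hence a_7 = (1/pi)·(16/49) = 16/(49*pi).

16/(49*pi)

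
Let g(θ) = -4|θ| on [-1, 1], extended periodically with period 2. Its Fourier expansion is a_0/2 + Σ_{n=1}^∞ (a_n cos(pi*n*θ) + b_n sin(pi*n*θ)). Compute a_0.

a_0 = ∫_{-1}^{1} g(θ) dθ = -4.

-4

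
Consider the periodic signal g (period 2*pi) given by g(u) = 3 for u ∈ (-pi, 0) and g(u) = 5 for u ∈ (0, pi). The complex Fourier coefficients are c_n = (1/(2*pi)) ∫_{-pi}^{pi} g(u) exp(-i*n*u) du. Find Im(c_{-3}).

2/(3*pi)

Since g is real-valued, Im(c_{-3}) = -(1/(2*pi)) ∫_{-pi}^{pi} g(u) sin(-3*u) du = b_{3}/2.
Split the integral at the breakpoints.
Directly, an antiderivative of (3) sin(-3*u) is cos(3*u); evaluating from -pi to 0: ∫_{-pi}^{0} (3) sin(-3*u) du = (1) - (-1) = 2.
Directly, an antiderivative of (5) sin(-3*u) is 5*cos(3*u)/3; evaluating from 0 to pi: ∫_{0}^{pi} (5) sin(-3*u) du = (-5/3) - (5/3) = -10/3.
So ∫_{-pi}^{pi} g(u) sin(-3*u) du = -4/3.
Hence Im(c_{-3}) = (-1/(2*pi))·(-4/3) = 2/(3*pi).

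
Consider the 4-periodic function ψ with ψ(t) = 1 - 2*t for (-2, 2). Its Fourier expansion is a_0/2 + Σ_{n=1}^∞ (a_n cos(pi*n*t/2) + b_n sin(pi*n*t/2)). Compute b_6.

4/(3*pi)

b_6 = 1/2 ∫_{-2}^{2} ψ(t) sin(3*pi*t) dt.
Integrating by parts (boundary term plus one more integral), an antiderivative of (1 - 2*t) sin(3*pi*t) is 2*t*cos(3*pi*t)/(3*pi) - 2*sin(3*pi*t)/(9*pi**2) - cos(3*pi*t)/(3*pi); evaluating from -2 to 2: ∫_{-2}^{2} (1 - 2*t) sin(3*pi*t) dt = (1/pi) - (-5/(3*pi)) = 8/(3*pi).
Hence b_6 = (1/2)·(8/(3*pi)) = 4/(3*pi).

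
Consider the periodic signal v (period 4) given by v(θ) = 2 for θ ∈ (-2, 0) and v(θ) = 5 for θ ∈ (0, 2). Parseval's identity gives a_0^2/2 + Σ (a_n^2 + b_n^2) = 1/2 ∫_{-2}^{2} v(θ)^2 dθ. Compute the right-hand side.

29

1/2 ∫_{-2}^{2} v(θ)^2 dθ = 1/2 · (58) = 29.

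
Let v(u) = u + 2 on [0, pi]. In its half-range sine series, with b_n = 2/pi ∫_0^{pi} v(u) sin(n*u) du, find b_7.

2*(pi + 4)/(7*pi)

b_7 = 2/pi ∫_0^{pi} (u + 2) sin(7*u) du.
Integrating by parts (boundary term plus one more integral), an antiderivative of (u + 2) sin(7*u) is -u*cos(7*u)/7 + sin(7*u)/49 - 2*cos(7*u)/7; evaluating from 0 to pi: ∫_{0}^{pi} (u + 2) sin(7*u) du = (2/7 + pi/7) - (-2/7) = pi/7 + 4/7.
Hence b_7 = (2/pi)·(pi/7 + 4/7) = 2*(pi + 4)/(7*pi).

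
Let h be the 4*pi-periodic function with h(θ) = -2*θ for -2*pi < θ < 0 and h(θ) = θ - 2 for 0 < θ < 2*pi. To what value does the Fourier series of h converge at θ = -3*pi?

θ = -3*pi differs from θ = pi by -1 full period(s), and the series is 4*pi-periodic.
h is continuous at θ = pi with value -2 + pi, so the series converges to -2 + pi there.

-2 + pi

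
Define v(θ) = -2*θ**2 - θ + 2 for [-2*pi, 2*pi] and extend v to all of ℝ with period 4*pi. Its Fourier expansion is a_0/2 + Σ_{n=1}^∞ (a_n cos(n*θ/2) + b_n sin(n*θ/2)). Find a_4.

a_4 = (1/(2*pi)) ∫_{-2*pi}^{2*pi} v(θ) cos(2*θ) dθ.
Integrating by parts twice (tabular method), an antiderivative of (-2*θ**2 - θ + 2) cos(2*θ) is -θ**2*sin(2*θ) - θ*sin(2*θ)/2 - θ*cos(2*θ) + 3*sin(2*θ)/2 - cos(2*θ)/4; evaluating from -2*pi to 2*pi: ∫_{-2*pi}^{2*pi} (-2*θ**2 - θ + 2) cos(2*θ) dθ = (-2*pi - 1/4) - (-1/4 + 2*pi) = -4*pi.
Hence a_4 = (1/(2*pi))·(-4*pi) = -2.

-2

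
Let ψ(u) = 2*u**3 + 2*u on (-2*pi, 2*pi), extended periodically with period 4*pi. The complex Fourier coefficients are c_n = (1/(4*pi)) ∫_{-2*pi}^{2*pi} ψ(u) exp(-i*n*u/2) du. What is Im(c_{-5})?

Since ψ is real-valued, Im(c_{-5}) = -(1/(4*pi)) ∫_{-2*pi}^{2*pi} ψ(u) sin(-5*u/2) du = b_{5}/2.
ψ is odd and sin(-5*u/2) is odd, so the integrand is even: ∫_{-2*pi}^{2*pi} ψ(u) sin(-5*u/2) du = 2∫_0^{2*pi} ψ(u) sin(-5*u/2) du.
Integrating by parts three times (tabular method), an antiderivative of (2*u**3 + 2*u) sin(-5*u/2) is 4*u**3*cos(5*u/2)/5 - 24*u**2*sin(5*u/2)/25 + 4*u*cos(5*u/2)/125 - 8*sin(5*u/2)/625; evaluating from 0 to 2*pi: ∫_{0}^{2*pi} (2*u**3 + 2*u) sin(-5*u/2) du = (-8*pi*(1 + 100*pi**2)/125) - (0) = -8*pi*(1 + 100*pi**2)/125.
So ∫_{-2*pi}^{2*pi} ψ(u) sin(-5*u/2) du = -16*pi*(1 + 100*pi**2)/125.
Hence Im(c_{-5}) = (-1/(4*pi))·(-16*pi*(1 + 100*pi**2)/125) = 4/125 + 16*pi**2/5.

4/125 + 16*pi**2/5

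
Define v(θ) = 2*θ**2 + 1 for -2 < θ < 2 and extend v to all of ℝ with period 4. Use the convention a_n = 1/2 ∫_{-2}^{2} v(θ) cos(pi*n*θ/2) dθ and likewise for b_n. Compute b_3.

0

b_3 = 1/2 ∫_{-2}^{2} v(θ) sin(3*pi*θ/2) dθ.
v is even and sin(3*pi*θ/2) is odd, so the integrand is odd over a symmetric interval and the integral vanishes.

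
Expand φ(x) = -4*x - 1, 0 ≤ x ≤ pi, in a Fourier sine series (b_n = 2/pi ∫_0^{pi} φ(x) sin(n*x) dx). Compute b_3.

b_3 = 2/pi ∫_0^{pi} (-4*x - 1) sin(3*x) dx.
Integrating by parts (boundary term plus one more integral), an antiderivative of (-4*x - 1) sin(3*x) is 4*x*cos(3*x)/3 - 4*sin(3*x)/9 + cos(3*x)/3; evaluating from 0 to pi: ∫_{0}^{pi} (-4*x - 1) sin(3*x) dx = (-4*pi/3 - 1/3) - (1/3) = -4*pi/3 - 2/3.
Hence b_3 = (2/pi)·(-4*pi/3 - 2/3) = 4*(-2*pi - 1)/(3*pi).

4*(-2*pi - 1)/(3*pi)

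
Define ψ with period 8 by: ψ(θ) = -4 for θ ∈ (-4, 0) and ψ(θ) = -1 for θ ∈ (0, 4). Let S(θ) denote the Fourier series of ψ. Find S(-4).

At θ = -4 the one-sided limits are ψ(-4^-) = -1 and ψ(-4^+) = -4.
By Dirichlet's theorem the series converges to their average, [(-1) + (-4)]/2 = -5/2.

-5/2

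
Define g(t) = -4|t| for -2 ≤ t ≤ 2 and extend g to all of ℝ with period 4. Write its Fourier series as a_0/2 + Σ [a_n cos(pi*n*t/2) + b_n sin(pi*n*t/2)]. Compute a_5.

32/(25*pi**2)

a_5 = 1/2 ∫_{-2}^{2} g(t) cos(5*pi*t/2) dt.
g is even and cos(5*pi*t/2) is even, so the integrand is even and a_5 = ∫_0^{2} g(t) cos(5*pi*t/2) dt.
Integrating by parts (boundary term plus one more integral), an antiderivative of (-4*t) cos(5*pi*t/2) is -8*t*sin(5*pi*t/2)/(5*pi) - 16*cos(5*pi*t/2)/(25*pi**2); evaluating from 0 to 2: ∫_{0}^{2} (-4*t) cos(5*pi*t/2) dt = (16/(25*pi**2)) - (-16/(25*pi**2)) = 32/(25*pi**2).
Hence a_5 = 32/(25*pi**2).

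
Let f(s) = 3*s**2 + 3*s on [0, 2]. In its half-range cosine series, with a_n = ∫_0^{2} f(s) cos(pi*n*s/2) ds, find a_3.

a_3 = ∫_0^{2} (3*s**2 + 3*s) cos(3*pi*s/2) ds.
Integrating by parts twice (tabular method), an antiderivative of (3*s**2 + 3*s) cos(3*pi*s/2) is 2*s**2*sin(3*pi*s/2)/pi + 2*s*sin(3*pi*s/2)/pi + 8*s*cos(3*pi*s/2)/(3*pi**2) - 16*sin(3*pi*s/2)/(9*pi**3) + 4*cos(3*pi*s/2)/(3*pi**2); evaluating from 0 to 2: ∫_{0}^{2} (3*s**2 + 3*s) cos(3*pi*s/2) ds = (-20/(3*pi**2)) - (4/(3*pi**2)) = -8/pi**2.
Hence a_3 = -8/pi**2.

-8/pi**2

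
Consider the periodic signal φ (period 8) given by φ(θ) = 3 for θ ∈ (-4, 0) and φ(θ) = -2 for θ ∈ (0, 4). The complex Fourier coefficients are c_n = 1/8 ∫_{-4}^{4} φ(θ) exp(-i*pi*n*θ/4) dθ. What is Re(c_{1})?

0

Since φ is real-valued, Re(c_{1}) = 1/8 ∫_{-4}^{4} φ(θ) cos(pi*θ/4) dθ = a_{1}/2.
Split the integral at the breakpoints.
Directly, an antiderivative of (3) cos(pi*θ/4) is 12*sin(pi*θ/4)/pi; evaluating from -4 to 0: ∫_{-4}^{0} (3) cos(pi*θ/4) dθ = (0) - (0) = 0.
Directly, an antiderivative of (-2) cos(pi*θ/4) is -8*sin(pi*θ/4)/pi; evaluating from 0 to 4: ∫_{0}^{4} (-2) cos(pi*θ/4) dθ = (0) - (0) = 0.
So ∫_{-4}^{4} φ(θ) cos(pi*θ/4) dθ = 0.
Hence Re(c_{1}) = (1/8)·(0) = 0.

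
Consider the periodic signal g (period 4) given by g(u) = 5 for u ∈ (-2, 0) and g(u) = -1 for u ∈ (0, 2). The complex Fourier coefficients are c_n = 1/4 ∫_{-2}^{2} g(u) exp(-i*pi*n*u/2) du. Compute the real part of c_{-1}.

Since g is real-valued, Re(c_{-1}) = 1/4 ∫_{-2}^{2} g(u) cos(-pi*u/2) du = a_{1}/2.
Split the integral at the breakpoints.
Directly, an antiderivative of (5) cos(-pi*u/2) is 10*sin(pi*u/2)/pi; evaluating from -2 to 0: ∫_{-2}^{0} (5) cos(-pi*u/2) du = (0) - (0) = 0.
Directly, an antiderivative of (-1) cos(-pi*u/2) is -2*sin(pi*u/2)/pi; evaluating from 0 to 2: ∫_{0}^{2} (-1) cos(-pi*u/2) du = (0) - (0) = 0.
So ∫_{-2}^{2} g(u) cos(-pi*u/2) du = 0.
Hence Re(c_{-1}) = (1/4)·(0) = 0.

0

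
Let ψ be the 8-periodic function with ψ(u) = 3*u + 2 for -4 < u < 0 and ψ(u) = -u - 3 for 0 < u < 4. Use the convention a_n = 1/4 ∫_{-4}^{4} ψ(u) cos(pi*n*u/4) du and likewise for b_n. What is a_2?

a_2 = 1/4 ∫_{-4}^{4} ψ(u) cos(pi*u/2) du.
Split the integral at the breakpoints.
Integrating by parts (boundary term plus one more integral), an antiderivative of (3*u + 2) cos(pi*u/2) is 6*u*sin(pi*u/2)/pi + 4*sin(pi*u/2)/pi + 12*cos(pi*u/2)/pi**2; evaluating from -4 to 0: ∫_{-4}^{0} (3*u + 2) cos(pi*u/2) du = (12/pi**2) - (12/pi**2) = 0.
Integrating by parts (boundary term plus one more integral), an antiderivative of (-u - 3) cos(pi*u/2) is -2*u*sin(pi*u/2)/pi - 6*sin(pi*u/2)/pi - 4*cos(pi*u/2)/pi**2; evaluating from 0 to 4: ∫_{0}^{4} (-u - 3) cos(pi*u/2) du = (-4/pi**2) - (-4/pi**2) = 0.
Summing the pieces and multiplying by (1/4) gives a_2 = 0.

0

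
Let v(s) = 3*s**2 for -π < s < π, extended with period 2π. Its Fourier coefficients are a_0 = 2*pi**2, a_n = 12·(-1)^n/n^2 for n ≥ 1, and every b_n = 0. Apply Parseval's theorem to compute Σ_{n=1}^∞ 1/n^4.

pi**4/90

Parseval: a_0^2/2 + Σ a_n^2 = (1/π) ∫_{-π}^{π} v(s)^2 ds = 18*pi**4/5.
Subtract a_0^2/2 = 2*pi**4: Σ a_n^2 = 8*pi**4/5.
Since a_n^2 = 144/n^4, Σ 1/n^4 = pi**4/90.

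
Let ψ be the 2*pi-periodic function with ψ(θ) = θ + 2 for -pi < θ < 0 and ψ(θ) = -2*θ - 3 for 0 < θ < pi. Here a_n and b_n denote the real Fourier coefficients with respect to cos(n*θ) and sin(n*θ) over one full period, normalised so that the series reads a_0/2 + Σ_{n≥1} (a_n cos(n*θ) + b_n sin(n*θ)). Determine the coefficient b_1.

(-10 - pi)/pi

b_1 = 1/pi ∫_{-pi}^{pi} ψ(θ) sin(θ) dθ.
Split the integral at the breakpoints.
Integrating by parts (boundary term plus one more integral), an antiderivative of (θ + 2) sin(θ) is -θ*cos(θ) + sin(θ) - 2*cos(θ); evaluating from -pi to 0: ∫_{-pi}^{0} (θ + 2) sin(θ) dθ = (-2) - (2 - pi) = -4 + pi.
Integrating by parts (boundary term plus one more integral), an antiderivative of (-2*θ - 3) sin(θ) is 2*θ*cos(θ) - 2*sin(θ) + 3*cos(θ); evaluating from 0 to pi: ∫_{0}^{pi} (-2*θ - 3) sin(θ) dθ = (-2*pi - 3) - (3) = -2*pi - 6.
Summing the pieces and multiplying by (1/pi) gives b_1 = (-10 - pi)/pi.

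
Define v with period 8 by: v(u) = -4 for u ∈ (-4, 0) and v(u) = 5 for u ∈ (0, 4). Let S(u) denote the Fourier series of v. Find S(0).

1/2

At u = 0 the one-sided limits are v(0^-) = -4 and v(0^+) = 5.
By Dirichlet's theorem the series converges to their average, [(-4) + (5)]/2 = 1/2.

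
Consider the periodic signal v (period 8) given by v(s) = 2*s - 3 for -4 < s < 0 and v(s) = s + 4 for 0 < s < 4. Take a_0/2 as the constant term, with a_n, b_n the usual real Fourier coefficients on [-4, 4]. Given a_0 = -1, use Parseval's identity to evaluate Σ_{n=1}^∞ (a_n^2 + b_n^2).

Parseval: a_0^2/2 + Σ_{n≥1} (a_n^2+b_n^2) = 1/4 ∫_{-4}^{4} v(s)^2 ds = 275/3.
Subtract a_0^2/2 = 1/2: Σ (a_n^2+b_n^2) = 547/6.

547/6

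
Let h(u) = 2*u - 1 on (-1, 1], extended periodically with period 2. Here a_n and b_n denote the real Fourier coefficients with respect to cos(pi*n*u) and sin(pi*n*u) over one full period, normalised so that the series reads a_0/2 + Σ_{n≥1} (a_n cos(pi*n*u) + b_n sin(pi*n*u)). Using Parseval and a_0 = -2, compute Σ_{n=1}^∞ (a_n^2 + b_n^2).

Parseval: a_0^2/2 + Σ_{n≥1} (a_n^2+b_n^2) = ∫_{-1}^{1} h(u)^2 du = 14/3.
Subtract a_0^2/2 = 2: Σ (a_n^2+b_n^2) = 8/3.

8/3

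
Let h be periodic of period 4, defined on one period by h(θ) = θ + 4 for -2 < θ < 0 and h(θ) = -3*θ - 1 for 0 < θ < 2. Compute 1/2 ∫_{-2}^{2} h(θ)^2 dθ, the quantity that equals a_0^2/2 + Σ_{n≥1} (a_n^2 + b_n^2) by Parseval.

1/2 ∫_{-2}^{2} h(θ)^2 dθ = 1/2 · (170/3) = 85/3.

85/3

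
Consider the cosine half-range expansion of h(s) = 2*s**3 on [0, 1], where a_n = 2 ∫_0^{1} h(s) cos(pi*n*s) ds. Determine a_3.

4*(4 - 9*pi**2)/(27*pi**4)

a_3 = 2 ∫_0^{1} (2*s**3) cos(3*pi*s) ds.
Integrating by parts three times (tabular method), an antiderivative of (2*s**3) cos(3*pi*s) is 2*s**3*sin(3*pi*s)/(3*pi) + 2*s**2*cos(3*pi*s)/(3*pi**2) - 4*s*sin(3*pi*s)/(9*pi**3) - 4*cos(3*pi*s)/(27*pi**4); evaluating from 0 to 1: ∫_{0}^{1} (2*s**3) cos(3*pi*s) ds = (2*(2 - 9*pi**2)/(27*pi**4)) - (-4/(27*pi**4)) = 2*(4 - 9*pi**2)/(27*pi**4).
Hence a_3 = 2·(2*(4 - 9*pi**2)/(27*pi**4)) = 4*(4 - 9*pi**2)/(27*pi**4).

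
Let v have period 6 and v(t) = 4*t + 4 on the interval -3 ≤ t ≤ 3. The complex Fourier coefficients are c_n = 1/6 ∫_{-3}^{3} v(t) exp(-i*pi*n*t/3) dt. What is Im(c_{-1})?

12/pi

Since v is real-valued, Im(c_{-1}) = -1/6 ∫_{-3}^{3} v(t) sin(-pi*t/3) dt = b_{1}/2.
Integrating by parts (boundary term plus one more integral), an antiderivative of (4*t + 4) sin(-pi*t/3) is 12*t*cos(pi*t/3)/pi - 36*sin(pi*t/3)/pi**2 + 12*cos(pi*t/3)/pi; evaluating from -3 to 3: ∫_{-3}^{3} (4*t + 4) sin(-pi*t/3) dt = (-48/pi) - (24/pi) = -72/pi.
Hence Im(c_{-1}) = (-1/6)·(-72/pi) = 12/pi.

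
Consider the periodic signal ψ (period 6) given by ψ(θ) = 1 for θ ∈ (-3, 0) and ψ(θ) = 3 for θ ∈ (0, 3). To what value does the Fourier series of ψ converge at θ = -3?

2

At θ = -3 the one-sided limits are ψ(-3^-) = 3 and ψ(-3^+) = 1.
By Dirichlet's theorem the series converges to their average, [(3) + (1)]/2 = 2.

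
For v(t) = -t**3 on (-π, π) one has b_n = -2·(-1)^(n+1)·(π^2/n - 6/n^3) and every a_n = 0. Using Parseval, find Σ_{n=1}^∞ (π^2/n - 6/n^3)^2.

Parseval: Σ b_n^2 = (1/π) ∫_{-π}^{π} v(t)^2 dt = 2*pi**6/7.
b_n^2 = 4·(π^2/n - 6/n^3)^2, so the sum equals (2*pi**6/7)/4 = pi**6/14.

pi**6/14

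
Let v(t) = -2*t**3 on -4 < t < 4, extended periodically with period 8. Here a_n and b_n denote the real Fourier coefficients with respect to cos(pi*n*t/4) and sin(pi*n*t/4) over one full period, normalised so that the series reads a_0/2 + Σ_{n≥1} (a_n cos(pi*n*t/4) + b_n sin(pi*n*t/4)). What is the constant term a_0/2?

a_0 = 1/4 ∫_{-4}^{4} v(t) dt = 1/4 · (0) = 0.
So the constant term a_0/2 = 0.

0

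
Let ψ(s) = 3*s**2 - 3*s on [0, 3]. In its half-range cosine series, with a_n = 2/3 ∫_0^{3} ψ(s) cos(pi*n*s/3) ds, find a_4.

27/(4*pi**2)

a_4 = 2/3 ∫_0^{3} (3*s**2 - 3*s) cos(4*pi*s/3) ds.
Integrating by parts twice (tabular method), an antiderivative of (3*s**2 - 3*s) cos(4*pi*s/3) is 9*s**2*sin(4*pi*s/3)/(4*pi) - 9*s*sin(4*pi*s/3)/(4*pi) + 27*s*cos(4*pi*s/3)/(8*pi**2) - 81*sin(4*pi*s/3)/(32*pi**3) - 27*cos(4*pi*s/3)/(16*pi**2); evaluating from 0 to 3: ∫_{0}^{3} (3*s**2 - 3*s) cos(4*pi*s/3) ds = (135/(16*pi**2)) - (-27/(16*pi**2)) = 81/(8*pi**2).
Hence a_4 = (2/3)·(81/(8*pi**2)) = 27/(4*pi**2).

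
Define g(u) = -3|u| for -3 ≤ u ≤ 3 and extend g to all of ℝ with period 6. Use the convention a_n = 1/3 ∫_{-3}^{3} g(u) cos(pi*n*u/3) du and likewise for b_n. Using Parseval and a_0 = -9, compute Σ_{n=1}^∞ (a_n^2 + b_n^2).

27/2

Parseval: a_0^2/2 + Σ_{n≥1} (a_n^2+b_n^2) = 1/3 ∫_{-3}^{3} g(u)^2 du = 54.
Subtract a_0^2/2 = 81/2: Σ (a_n^2+b_n^2) = 27/2.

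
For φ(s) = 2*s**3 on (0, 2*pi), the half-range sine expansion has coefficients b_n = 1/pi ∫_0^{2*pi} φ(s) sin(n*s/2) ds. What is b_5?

-192/125 + 32*pi**2/5

b_5 = 1/pi ∫_0^{2*pi} (2*s**3) sin(5*s/2) ds.
Integrating by parts three times (tabular method), an antiderivative of (2*s**3) sin(5*s/2) is -4*s**3*cos(5*s/2)/5 + 24*s**2*sin(5*s/2)/25 + 96*s*cos(5*s/2)/125 - 192*sin(5*s/2)/625; evaluating from 0 to 2*pi: ∫_{0}^{2*pi} (2*s**3) sin(5*s/2) ds = (32*pi*(-6 + 25*pi**2)/125) - (0) = 32*pi*(-6 + 25*pi**2)/125.
Hence b_5 = (1/pi)·(32*pi*(-6 + 25*pi**2)/125) = -192/125 + 32*pi**2/5.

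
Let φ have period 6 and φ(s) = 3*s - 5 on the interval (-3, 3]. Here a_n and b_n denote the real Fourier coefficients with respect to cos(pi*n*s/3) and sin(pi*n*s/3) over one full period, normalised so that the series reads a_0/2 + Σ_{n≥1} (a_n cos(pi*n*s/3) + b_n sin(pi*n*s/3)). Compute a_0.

a_0 = 1/3 ∫_{-3}^{3} φ(s) ds = 1/3 · (-30) = -10.

-10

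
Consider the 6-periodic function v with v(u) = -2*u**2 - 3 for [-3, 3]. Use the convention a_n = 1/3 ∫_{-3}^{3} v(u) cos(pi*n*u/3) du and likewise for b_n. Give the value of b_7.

0

b_7 = 1/3 ∫_{-3}^{3} v(u) sin(7*pi*u/3) du.
v is even and sin(7*pi*u/3) is odd, so the integrand is odd over a symmetric interval and the integral vanishes.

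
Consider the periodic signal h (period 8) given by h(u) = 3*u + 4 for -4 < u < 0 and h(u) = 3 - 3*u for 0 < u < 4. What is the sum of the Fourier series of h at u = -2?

h is continuous at u = -2 with value -2, so the series converges to -2 there.

-2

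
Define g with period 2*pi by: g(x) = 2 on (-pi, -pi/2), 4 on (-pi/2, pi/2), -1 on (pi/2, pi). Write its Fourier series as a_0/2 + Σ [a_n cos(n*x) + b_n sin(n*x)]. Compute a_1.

a_1 = 1/pi ∫_{-pi}^{pi} g(x) cos(x) dx.
Split the integral at the breakpoints.
Directly, an antiderivative of (2) cos(x) is 2*sin(x); evaluating from -pi to -pi/2: ∫_{-pi}^{-pi/2} (2) cos(x) dx = (-2) - (0) = -2.
Directly, an antiderivative of (4) cos(x) is 4*sin(x); evaluating from -pi/2 to pi/2: ∫_{-pi/2}^{pi/2} (4) cos(x) dx = (4) - (-4) = 8.
Directly, an antiderivative of (-1) cos(x) is -sin(x); evaluating from pi/2 to pi: ∫_{pi/2}^{pi} (-1) cos(x) dx = (0) - (-1) = 1.
Summing the pieces and multiplying by (1/pi) gives a_1 = 7/pi.

7/pi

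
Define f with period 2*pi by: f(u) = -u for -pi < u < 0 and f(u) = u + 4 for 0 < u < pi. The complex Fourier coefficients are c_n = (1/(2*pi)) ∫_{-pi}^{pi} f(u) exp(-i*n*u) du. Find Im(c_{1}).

Since f is real-valued, Im(c_{1}) = -(1/(2*pi)) ∫_{-pi}^{pi} f(u) sin(u) du = -b_{1}/2.
Split the integral at the breakpoints.
Integrating by parts (boundary term plus one more integral), an antiderivative of (-u) sin(u) is u*cos(u) - sin(u); evaluating from -pi to 0: ∫_{-pi}^{0} (-u) sin(u) du = (0) - (pi) = -pi.
Integrating by parts (boundary term plus one more integral), an antiderivative of (u + 4) sin(u) is -u*cos(u) + sin(u) - 4*cos(u); evaluating from 0 to pi: ∫_{0}^{pi} (u + 4) sin(u) du = (pi + 4) - (-4) = pi + 8.
So ∫_{-pi}^{pi} f(u) sin(u) du = 8.
Hence Im(c_{1}) = (-1/(2*pi))·(8) = -4/pi.

-4/pi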